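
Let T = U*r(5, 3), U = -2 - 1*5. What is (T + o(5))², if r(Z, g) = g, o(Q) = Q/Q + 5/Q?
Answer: 361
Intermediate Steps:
o(Q) = 1 + 5/Q
U = -7 (U = -2 - 5 = -7)
T = -21 (T = -7*3 = -21)
(T + o(5))² = (-21 + (5 + 5)/5)² = (-21 + (⅕)*10)² = (-21 + 2)² = (-19)² = 361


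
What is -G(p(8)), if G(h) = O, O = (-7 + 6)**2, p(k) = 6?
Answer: -1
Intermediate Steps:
O = 1 (O = (-1)**2 = 1)
G(h) = 1
-G(p(8)) = -1*1 = -1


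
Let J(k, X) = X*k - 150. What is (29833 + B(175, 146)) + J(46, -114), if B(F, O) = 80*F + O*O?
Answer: 59755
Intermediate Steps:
J(k, X) = -150 + X*k
B(F, O) = O² + 80*F (B(F, O) = 80*F + O² = O² + 80*F)
(29833 + B(175, 146)) + J(46, -114) = (29833 + (146² + 80*175)) + (-150 - 114*46) = (29833 + (21316 + 14000)) + (-150 - 5244) = (29833 + 35316) - 5394 = 65149 - 5394 = 59755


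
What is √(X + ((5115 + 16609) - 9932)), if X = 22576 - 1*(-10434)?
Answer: 3*√4978 ≈ 211.66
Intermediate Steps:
X = 33010 (X = 22576 + 10434 = 33010)
√(X + ((5115 + 16609) - 9932)) = √(33010 + ((5115 + 16609) - 9932)) = √(33010 + (21724 - 9932)) = √(33010 + 11792) = √44802 = 3*√4978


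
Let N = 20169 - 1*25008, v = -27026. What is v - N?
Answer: -22187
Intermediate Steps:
N = -4839 (N = 20169 - 25008 = -4839)
v - N = -27026 - 1*(-4839) = -27026 + 4839 = -22187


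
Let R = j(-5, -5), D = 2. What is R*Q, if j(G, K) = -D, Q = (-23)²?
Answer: -1058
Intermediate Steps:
Q = 529
j(G, K) = -2 (j(G, K) = -1*2 = -2)
R = -2
R*Q = -2*529 = -1058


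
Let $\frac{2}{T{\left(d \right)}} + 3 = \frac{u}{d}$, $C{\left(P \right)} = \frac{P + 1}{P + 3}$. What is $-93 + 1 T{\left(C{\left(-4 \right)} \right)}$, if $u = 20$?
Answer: $- \frac{1017}{11} \approx -92.455$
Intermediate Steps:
$C{\left(P \right)} = \frac{1 + P}{3 + P}$
$T{\left(d \right)} = \frac{2}{-3 + \frac{20}{d}}$
$-93 + 1 T{\left(C{\left(-4 \right)} \right)} = -93 + 1 \left(- \frac{2 \frac{1 - 4}{3 - 4}}{-20 + 3 \frac{1 - 4}{3 - 4}}\right) = -93 + 1 \left(- \frac{2 \frac{1}{-1} \left(-3\right)}{-20 + 3 \frac{1}{-1} \left(-3\right)}\right) = -93 + 1 \left(- \frac{2 \left(\left(-1\right) \left(-3\right)\right)}{-20 + 3 \left(\left(-1\right) \left(-3\right)\right)}\right) = -93 + 1 \left(\left(-2\right) 3 \frac{1}{-20 + 3 \cdot 3}\right) = -93 + 1 \left(\left(-2\right) 3 \frac{1}{-20 + 9}\right) = -93 + 1 \left(\left(-2\right) 3 \frac{1}{-11}\right) = -93 + 1 \left(\left(-2\right) 3 \left(- \frac{1}{11}\right)\right) = -93 + 1 \cdot \frac{6}{11} = -93 + \frac{6}{11} = - \frac{1017}{11}$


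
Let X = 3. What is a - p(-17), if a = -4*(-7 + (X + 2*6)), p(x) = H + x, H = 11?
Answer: -26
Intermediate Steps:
p(x) = 11 + x
a = -32 (a = -4*(-7 + (3 + 2*6)) = -4*(-7 + (3 + 12)) = -4*(-7 + 15) = -4*8 = -32)
a - p(-17) = -32 - (11 - 17) = -32 - 1*(-6) = -32 + 6 = -26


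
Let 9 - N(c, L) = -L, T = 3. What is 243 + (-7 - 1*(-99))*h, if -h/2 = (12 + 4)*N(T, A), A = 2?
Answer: -32141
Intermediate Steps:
N(c, L) = 9 + L (N(c, L) = 9 - (-1)*L = 9 + L)
h = -352 (h = -2*(12 + 4)*(9 + 2) = -32*11 = -2*176 = -352)
243 + (-7 - 1*(-99))*h = 243 + (-7 - 1*(-99))*(-352) = 243 + (-7 + 99)*(-352) = 243 + 92*(-352) = 243 - 32384 = -32141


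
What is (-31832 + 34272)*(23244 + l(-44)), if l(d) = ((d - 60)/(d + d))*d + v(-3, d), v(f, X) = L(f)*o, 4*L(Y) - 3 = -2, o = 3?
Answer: 56590310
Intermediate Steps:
L(Y) = ¼ (L(Y) = ¾ + (¼)*(-2) = ¾ - ½ = ¼)
v(f, X) = ¾ (v(f, X) = (¼)*3 = ¾)
l(d) = -117/4 + d/2 (l(d) = ((d - 60)/(d + d))*d + ¾ = ((-60 + d)/((2*d)))*d + ¾ = ((-60 + d)*(1/(2*d)))*d + ¾ = ((-60 + d)/(2*d))*d + ¾ = (-30 + d/2) + ¾ = -117/4 + d/2)
(-31832 + 34272)*(23244 + l(-44)) = (-31832 + 34272)*(23244 + (-117/4 + (½)*(-44))) = 2440*(23244 + (-117/4 - 22)) = 2440*(23244 - 205/4) = 2440*(92771/4) = 56590310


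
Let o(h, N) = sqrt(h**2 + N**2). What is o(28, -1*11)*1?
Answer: sqrt(905) ≈ 30.083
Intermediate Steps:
o(h, N) = sqrt(N**2 + h**2)
o(28, -1*11)*1 = sqrt((-1*11)**2 + 28**2)*1 = sqrt((-11)**2 + 784)*1 = sqrt(121 + 784)*1 = sqrt(905)*1 = sqrt(905)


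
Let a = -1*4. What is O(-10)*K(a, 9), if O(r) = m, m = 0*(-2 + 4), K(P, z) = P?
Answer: 0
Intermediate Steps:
a = -4
m = 0 (m = 0*2 = 0)
O(r) = 0
O(-10)*K(a, 9) = 0*(-4) = 0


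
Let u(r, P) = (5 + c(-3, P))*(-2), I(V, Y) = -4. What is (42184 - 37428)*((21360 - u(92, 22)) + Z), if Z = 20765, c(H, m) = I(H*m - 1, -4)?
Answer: 200356012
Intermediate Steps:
c(H, m) = -4
u(r, P) = -2 (u(r, P) = (5 - 4)*(-2) = 1*(-2) = -2)
(42184 - 37428)*((21360 - u(92, 22)) + Z) = (42184 - 37428)*((21360 - 1*(-2)) + 20765) = 4756*((21360 + 2) + 20765) = 4756*(21362 + 20765) = 4756*42127 = 200356012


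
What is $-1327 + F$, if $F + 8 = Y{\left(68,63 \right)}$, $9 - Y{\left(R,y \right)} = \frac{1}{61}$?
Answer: $- \frac{80887}{61} \approx -1326.0$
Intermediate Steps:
$Y{\left(R,y \right)} = \frac{548}{61}$ ($Y{\left(R,y \right)} = 9 - \frac{1}{61} = \frac{548}{61}$)
$F = \frac{60}{61}$ ($F = -8 + \frac{548}{61} = \frac{60}{61} \approx 0.98361$)
$-1327 + F = -1327 + \frac{60}{61} = - \frac{80887}{61}$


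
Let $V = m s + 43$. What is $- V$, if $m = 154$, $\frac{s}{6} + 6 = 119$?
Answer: $-104455$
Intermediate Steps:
$s = 678$ ($s = -36 + 6 \cdot 119 = -36 + 714 = 678$)
$V = 104455$ ($V = 154 \cdot 678 + 43 = 104412 + 43 = 104455$)
$- V = \left(-1\right) 104455 = -104455$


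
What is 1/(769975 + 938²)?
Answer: 1/1649819 ≈ 6.0613e-7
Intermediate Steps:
1/(769975 + 938²) = 1/(769975 + 879844) = 1/1649819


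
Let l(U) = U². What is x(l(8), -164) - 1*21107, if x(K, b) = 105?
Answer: -21002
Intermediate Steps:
x(l(8), -164) - 1*21107 = 105 - 1*21107 = 105 - 21107 = -21002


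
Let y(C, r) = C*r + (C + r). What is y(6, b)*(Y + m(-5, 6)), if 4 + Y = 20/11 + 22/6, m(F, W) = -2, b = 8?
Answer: -1054/33 ≈ -31.939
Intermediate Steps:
y(C, r) = C + r + C*r
Y = 49/33 (Y = -4 + (20/11 + 22/6) = -4 + (20*(1/11) + 22*(⅙)) = -4 + (20/11 + 11/3) = -4 + 181/33 = 49/33 ≈ 1.4848)
y(6, b)*(Y + m(-5, 6)) = (6 + 8 + 6*8)*(49/33 - 2) = (6 + 8 + 48)*(-17/33) = 62*(-17/33) = -1054/33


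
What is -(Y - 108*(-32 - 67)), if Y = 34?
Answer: -10726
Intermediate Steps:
-(Y - 108*(-32 - 67)) = -(34 - 108*(-32 - 67)) = -(34 - 108*(-99)) = -(34 + 10692) = -1*10726 = -10726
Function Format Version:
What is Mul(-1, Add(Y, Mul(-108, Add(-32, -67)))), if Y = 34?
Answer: -10726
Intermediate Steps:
Mul(-1, Add(Y, Mul(-108, Add(-32, -67)))) = Mul(-1, Add(34, Mul(-108, Add(-32, -67)))) = Mul(-1, Add(34, Mul(-108, -99))) = Mul(-1, Add(34, 10692)) = Mul(-1, 10726) = -10726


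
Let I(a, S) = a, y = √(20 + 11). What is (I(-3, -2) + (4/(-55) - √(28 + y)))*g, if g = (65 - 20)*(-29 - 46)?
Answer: 114075/11 + 3375*√(28 + √31) ≈ 29924.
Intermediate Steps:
g = -3375 (g = 45*(-75) = -3375)
y = √31 ≈ 5.5678
(I(-3, -2) + (4/(-55) - √(28 + y)))*g = (-3 + (4/(-55) - √(28 + √31)))*(-3375) = (-3 + (4*(-1/55) - √(28 + √31)))*(-3375) = (-3 + (-4/55 - √(28 + √31)))*(-3375) = (-169/55 - √(28 + √31))*(-3375) = 114075/11 + 3375*√(28 + √31)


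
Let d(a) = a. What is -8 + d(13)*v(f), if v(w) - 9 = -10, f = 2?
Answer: -21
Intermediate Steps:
v(w) = -1 (v(w) = 9 - 10 = -1)
-8 + d(13)*v(f) = -8 + 13*(-1) = -8 - 13 = -21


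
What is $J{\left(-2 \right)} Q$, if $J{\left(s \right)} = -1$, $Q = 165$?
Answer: $-165$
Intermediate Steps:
$J{\left(-2 \right)} Q = \left(-1\right) 165 = -165$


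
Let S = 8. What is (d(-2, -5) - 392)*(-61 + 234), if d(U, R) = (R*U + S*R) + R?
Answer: -73871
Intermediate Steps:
d(U, R) = 9*R + R*U (d(U, R) = (R*U + 8*R) + R = (8*R + R*U) + R = 9*R + R*U)
(d(-2, -5) - 392)*(-61 + 234) = (-5*(9 - 2) - 392)*(-61 + 234) = (-5*7 - 392)*173 = (-35 - 392)*173 = -427*173 = -73871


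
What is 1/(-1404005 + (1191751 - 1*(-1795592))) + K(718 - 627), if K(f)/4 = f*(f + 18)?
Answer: 62820518489/1583338 ≈ 39676.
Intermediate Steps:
K(f) = 4*f*(18 + f) (K(f) = 4*(f*(f + 18)) = 4*(f*(18 + f)) = 4*f*(18 + f))
1/(-1404005 + (1191751 - 1*(-1795592))) + K(718 - 627) = 1/(-1404005 + (1191751 - 1*(-1795592))) + 4*(718 - 627)*(18 + (718 - 627)) = 1/(-1404005 + (1191751 + 1795592)) + 4*91*(18 + 91) = 1/(-1404005 + 2987343) + 4*91*109 = 1/1583338 + 39676 = 62820518489/1583338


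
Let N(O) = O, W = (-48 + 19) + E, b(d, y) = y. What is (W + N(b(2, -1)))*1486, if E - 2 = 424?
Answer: 588456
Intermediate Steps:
E = 426 (E = 2 + 424 = 426)
W = 397 (W = (-48 + 19) + 426 = -29 + 426 = 397)
(W + N(b(2, -1)))*1486 = (397 - 1)*1486 = 396*1486 = 588456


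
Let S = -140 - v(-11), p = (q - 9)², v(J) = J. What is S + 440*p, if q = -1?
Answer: 43871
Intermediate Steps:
p = 100 (p = (-1 - 9)² = (-10)² = 100)
S = -129 (S = -140 - 1*(-11) = -140 + 11 = -129)
S + 440*p = -129 + 440*100 = -129 + 44000 = 43871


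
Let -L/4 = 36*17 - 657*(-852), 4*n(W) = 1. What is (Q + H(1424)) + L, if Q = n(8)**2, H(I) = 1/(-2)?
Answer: -35864071/16 ≈ -2.2415e+6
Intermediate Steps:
H(I) = -1/2
n(W) = 1/4 (n(W) = (1/4)*1 = 1/4)
Q = 1/16 (Q = (1/4)**2 = 1/16 ≈ 0.062500)
L = -2241504 (L = -4*(36*17 - 657*(-852)) = -4*(612 + 559764) = -4*560376 = -2241504)
(Q + H(1424)) + L = (1/16 - 1/2) - 2241504 = -7/16 - 2241504 = -35864071/16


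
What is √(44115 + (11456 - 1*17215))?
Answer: 2*√9589 ≈ 195.85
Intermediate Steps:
√(44115 + (11456 - 1*17215)) = √(44115 + (11456 - 17215)) = √(44115 - 5759) = √38356 = 2*√9589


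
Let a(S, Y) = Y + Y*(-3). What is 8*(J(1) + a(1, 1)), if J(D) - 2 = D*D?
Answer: 8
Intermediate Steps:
a(S, Y) = -2*Y (a(S, Y) = Y - 3*Y = -2*Y)
J(D) = 2 + D**2 (J(D) = 2 + D*D = 2 + D**2)
8*(J(1) + a(1, 1)) = 8*((2 + 1**2) - 2*1) = 8*((2 + 1) - 2) = 8*(3 - 2) = 8*1 = 8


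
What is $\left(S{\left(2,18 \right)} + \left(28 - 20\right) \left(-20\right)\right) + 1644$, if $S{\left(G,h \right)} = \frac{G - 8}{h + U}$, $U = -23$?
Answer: $\frac{7426}{5} \approx 1485.2$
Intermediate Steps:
$S{\left(G,h \right)} = \frac{-8 + G}{-23 + h}$ ($S{\left(G,h \right)} = \frac{G - 8}{h - 23} = \frac{-8 + G}{-23 + h}$)
$\left(S{\left(2,18 \right)} + \left(28 - 20\right) \left(-20\right)\right) + 1644 = \left(\frac{-8 + 2}{-23 + 18} + \left(28 - 20\right) \left(-20\right)\right) + 1644 = \left(\frac{1}{-5} \left(-6\right) + 8 \left(-20\right)\right) + 1644 = \left(\left(- \frac{1}{5}\right) \left(-6\right) - 160\right) + 1644 = \left(\frac{6}{5} - 160\right) + 1644 = - \frac{794}{5} + 1644 = \frac{7426}{5}$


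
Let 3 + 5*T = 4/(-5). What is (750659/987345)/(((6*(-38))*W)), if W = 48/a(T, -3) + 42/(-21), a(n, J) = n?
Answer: 750659/14667997320 ≈ 5.1177e-5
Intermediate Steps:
T = -19/25 (T = -3/5 + (4/(-5))/5 = -3/5 + (4*(-1/5))/5 = -3/5 + (1/5)*(-4/5) = -3/5 - 4/25 = -19/25 ≈ -0.76000)
W = -1238/19 (W = 48/(-19/25) + 42/(-21) = 48*(-25/19) + 42*(-1/21) = -1200/19 - 2 = -1238/19 ≈ -65.158)
(750659/987345)/(((6*(-38))*W)) = (750659/987345)/(((6*(-38))*(-1238/19))) = (750659*(1/987345))/((-228*(-1238/19))) = (750659/987345)/14856 = (750659/987345)*(1/14856) = 750659/14667997320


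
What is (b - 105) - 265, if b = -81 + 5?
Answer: -446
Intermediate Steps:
b = -76
(b - 105) - 265 = (-76 - 105) - 265 = -181 - 265 = -446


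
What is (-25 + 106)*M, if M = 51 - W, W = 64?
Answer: -1053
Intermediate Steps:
M = -13 (M = 51 - 1*64 = 51 - 64 = -13)
(-25 + 106)*M = (-25 + 106)*(-13) = 81*(-13) = -1053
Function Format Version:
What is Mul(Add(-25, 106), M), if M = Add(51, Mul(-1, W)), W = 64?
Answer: -1053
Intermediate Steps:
M = -13 (M = Add(51, Mul(-1, 64)) = Add(51, -64) = -13)
Mul(Add(-25, 106), M) = Mul(Add(-25, 106), -13) = Mul(81, -13) = -1053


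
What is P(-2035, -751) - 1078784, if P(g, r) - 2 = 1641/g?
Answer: -2195323011/2035 ≈ -1.0788e+6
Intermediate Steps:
P(g, r) = 2 + 1641/g
P(-2035, -751) - 1078784 = (2 + 1641/(-2035)) - 1078784 = (2 + 1641*(-1/2035)) - 1078784 = (2 - 1641/2035) - 1078784 = 2429/2035 - 1078784 = -2195323011/2035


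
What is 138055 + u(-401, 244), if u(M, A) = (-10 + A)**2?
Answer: 192811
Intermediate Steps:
138055 + u(-401, 244) = 138055 + (-10 + 244)**2 = 138055 + 234**2 = 138055 + 54756 = 192811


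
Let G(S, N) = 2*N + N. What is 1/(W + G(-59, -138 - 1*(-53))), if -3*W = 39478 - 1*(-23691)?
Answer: -3/63934 ≈ -4.6923e-5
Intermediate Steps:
G(S, N) = 3*N
W = -63169/3 (W = -(39478 - 1*(-23691))/3 = -(39478 + 23691)/3 = -1/3*63169 = -63169/3 ≈ -21056.)
1/(W + G(-59, -138 - 1*(-53))) = 1/(-63169/3 + 3*(-138 - 1*(-53))) = 1/(-63169/3 + 3*(-138 + 53)) = 1/(-63169/3 + 3*(-85)) = 1/(-63169/3 - 255) = 1/(-63934/3) = -3/63934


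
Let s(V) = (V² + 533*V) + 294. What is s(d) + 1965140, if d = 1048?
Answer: 3622322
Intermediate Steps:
s(V) = 294 + V² + 533*V
s(d) + 1965140 = (294 + 1048² + 533*1048) + 1965140 = (294 + 1098304 + 558584) + 1965140 = 1657182 + 1965140 = 3622322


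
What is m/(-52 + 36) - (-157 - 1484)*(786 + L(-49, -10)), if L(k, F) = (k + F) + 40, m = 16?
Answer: 1258646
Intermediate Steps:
L(k, F) = 40 + F + k (L(k, F) = (F + k) + 40 = 40 + F + k)
m/(-52 + 36) - (-157 - 1484)*(786 + L(-49, -10)) = 16/(-52 + 36) - (-157 - 1484)*(786 + (40 - 10 - 49)) = 16/(-16) - (-1641)*(786 - 19) = -1/16*16 - (-1641)*767 = -1 - 1*(-1258647) = -1 + 1258647 = 1258646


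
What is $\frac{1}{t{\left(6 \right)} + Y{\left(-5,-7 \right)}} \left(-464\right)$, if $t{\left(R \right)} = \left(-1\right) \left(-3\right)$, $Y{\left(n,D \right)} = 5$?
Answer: $-58$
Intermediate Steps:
$t{\left(R \right)} = 3$
$\frac{1}{t{\left(6 \right)} + Y{\left(-5,-7 \right)}} \left(-464\right) = \frac{1}{3 + 5} \left(-464\right) = \frac{1}{8} \left(-464\right) = -58$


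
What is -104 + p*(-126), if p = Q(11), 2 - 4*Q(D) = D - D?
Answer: -167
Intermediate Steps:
Q(D) = ½ (Q(D) = ½ - (D - D)/4 = ½ - ¼*0 = ½ + 0 = ½)
p = ½ ≈ 0.50000
-104 + p*(-126) = -104 + (½)*(-126) = -104 - 63 = -167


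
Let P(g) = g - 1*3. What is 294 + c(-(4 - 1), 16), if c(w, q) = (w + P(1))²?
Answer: 319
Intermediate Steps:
P(g) = -3 + g (P(g) = g - 3 = -3 + g)
c(w, q) = (-2 + w)² (c(w, q) = (w + (-3 + 1))² = (w - 2)² = (-2 + w)²)
294 + c(-(4 - 1), 16) = 294 + (-2 - (4 - 1))² = 294 + (-2 - 1*3)² = 294 + (-2 - 3)² = 294 + (-5)² = 294 + 25 = 319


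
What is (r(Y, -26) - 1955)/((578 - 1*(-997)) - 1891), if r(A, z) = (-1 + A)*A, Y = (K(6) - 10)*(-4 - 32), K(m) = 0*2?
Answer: -127285/316 ≈ -402.80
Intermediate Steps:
K(m) = 0
Y = 360 (Y = (0 - 10)*(-4 - 32) = -10*(-36) = 360)
r(A, z) = A*(-1 + A)
(r(Y, -26) - 1955)/((578 - 1*(-997)) - 1891) = (360*(-1 + 360) - 1955)/((578 - 1*(-997)) - 1891) = (360*359 - 1955)/((578 + 997) - 1891) = (129240 - 1955)/(1575 - 1891) = 127285/(-316) = 127285*(-1/316) = -127285/316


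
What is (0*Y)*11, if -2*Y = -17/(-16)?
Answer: 0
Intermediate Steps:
Y = -17/32 (Y = -(-17)/(2*(-16)) = -(-17)*(-1)/(2*16) = -½*17/16 = -17/32 ≈ -0.53125)
(0*Y)*11 = (0*(-17/32))*11 = 0*11 = 0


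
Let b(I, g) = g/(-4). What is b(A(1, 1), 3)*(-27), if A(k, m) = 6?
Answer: 81/4 ≈ 20.250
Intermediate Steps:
b(I, g) = -g/4 (b(I, g) = g*(-¼) = -g/4)
b(A(1, 1), 3)*(-27) = -¼*3*(-27) = -¾*(-27) = 81/4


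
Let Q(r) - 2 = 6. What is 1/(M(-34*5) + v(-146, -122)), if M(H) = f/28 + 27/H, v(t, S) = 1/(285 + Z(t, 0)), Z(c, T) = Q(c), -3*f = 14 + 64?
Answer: -174335/188976 ≈ -0.92252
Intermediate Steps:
Q(r) = 8 (Q(r) = 2 + 6 = 8)
f = -26 (f = -(14 + 64)/3 = -⅓*78 = -26)
Z(c, T) = 8
v(t, S) = 1/293 (v(t, S) = 1/(285 + 8) = 1/293)
M(H) = -13/14 + 27/H (M(H) = -26/28 + 27/H = -26*1/28 + 27/H = -13/14 + 27/H)
1/(M(-34*5) + v(-146, -122)) = 1/((-13/14 + 27/((-34*5))) + 1/293) = 1/((-13/14 + 27/(-170)) + 1/293) = 1/((-13/14 + 27*(-1/170)) + 1/293) = 1/((-13/14 - 27/170) + 1/293) = 1/(-647/595 + 1/293) = 1/(-188976/174335) = -174335/188976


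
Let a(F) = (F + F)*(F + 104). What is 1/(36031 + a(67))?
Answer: 1/58945 ≈ 1.6965e-5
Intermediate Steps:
a(F) = 2*F*(104 + F) (a(F) = (2*F)*(104 + F) = 2*F*(104 + F))
1/(36031 + a(67)) = 1/(36031 + 2*67*(104 + 67)) = 1/(36031 + 2*67*171) = 1/(36031 + 22914) = 1/58945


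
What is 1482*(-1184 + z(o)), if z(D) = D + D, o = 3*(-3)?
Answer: -1781364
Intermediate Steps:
o = -9
z(D) = 2*D
1482*(-1184 + z(o)) = 1482*(-1184 + 2*(-9)) = 1482*(-1184 - 18) = 1482*(-1202) = -1781364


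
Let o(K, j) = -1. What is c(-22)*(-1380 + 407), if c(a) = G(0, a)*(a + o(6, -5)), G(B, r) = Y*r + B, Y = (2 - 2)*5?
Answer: 0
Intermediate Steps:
Y = 0 (Y = 0*5 = 0)
G(B, r) = B (G(B, r) = 0*r + B = 0 + B = B)
c(a) = 0 (c(a) = 0*(a - 1) = 0*(-1 + a) = 0)
c(-22)*(-1380 + 407) = 0*(-1380 + 407) = 0*(-973) = 0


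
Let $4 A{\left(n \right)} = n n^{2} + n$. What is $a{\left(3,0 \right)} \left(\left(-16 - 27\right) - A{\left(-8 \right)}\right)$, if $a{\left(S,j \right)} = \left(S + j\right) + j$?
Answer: $261$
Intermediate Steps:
$a{\left(S,j \right)} = S + 2 j$
$A{\left(n \right)} = \frac{n}{4} + \frac{n^{3}}{4}$ ($A{\left(n \right)} = \frac{n n^{2} + n}{4} = \frac{n^{3} + n}{4} = \frac{n + n^{3}}{4} = \frac{n}{4} + \frac{n^{3}}{4}$)
$a{\left(3,0 \right)} \left(\left(-16 - 27\right) - A{\left(-8 \right)}\right) = \left(3 + 2 \cdot 0\right) \left(\left(-16 - 27\right) - \frac{1}{4} \left(-8\right) \left(1 + \left(-8\right)^{2}\right)\right) = \left(3 + 0\right) \left(\left(-16 - 27\right) - \frac{1}{4} \left(-8\right) \left(1 + 64\right)\right) = 3 \left(-43 - \frac{1}{4} \left(-8\right) 65\right) = 3 \left(-43 - -130\right) = 3 \left(-43 + 130\right) = 3 \cdot 87 = 261$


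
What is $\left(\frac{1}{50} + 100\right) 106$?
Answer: $\frac{265053}{25} \approx 10602.0$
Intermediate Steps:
$\left(\frac{1}{50} + 100\right) 106 = \frac{5001}{50} \cdot 106 = \frac{265053}{25}$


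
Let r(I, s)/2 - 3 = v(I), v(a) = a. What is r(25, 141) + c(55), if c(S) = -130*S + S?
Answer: -7039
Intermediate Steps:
r(I, s) = 6 + 2*I
c(S) = -129*S
r(25, 141) + c(55) = (6 + 2*25) - 129*55 = (6 + 50) - 7095 = 56 - 7095 = -7039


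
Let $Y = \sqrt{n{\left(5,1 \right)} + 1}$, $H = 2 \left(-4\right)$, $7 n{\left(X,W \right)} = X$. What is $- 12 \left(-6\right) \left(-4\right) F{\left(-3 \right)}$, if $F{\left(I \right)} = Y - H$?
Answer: $-2304 - \frac{576 \sqrt{21}}{7} \approx -2681.1$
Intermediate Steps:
$n{\left(X,W \right)} = \frac{X}{7}$
$H = -8$
$Y = \frac{2 \sqrt{21}}{7}$ ($Y = \sqrt{\frac{1}{7} \cdot 5 + 1} = \sqrt{\frac{5}{7} + 1} = \sqrt{\frac{12}{7}} = \frac{2 \sqrt{21}}{7} \approx 1.3093$)
$F{\left(I \right)} = 8 + \frac{2 \sqrt{21}}{7}$ ($F{\left(I \right)} = \frac{2 \sqrt{21}}{7} - -8 = \frac{2 \sqrt{21}}{7} + 8 = 8 + \frac{2 \sqrt{21}}{7}$)
$- 12 \left(-6\right) \left(-4\right) F{\left(-3 \right)} = - 12 \left(-6\right) \left(-4\right) \left(8 + \frac{2 \sqrt{21}}{7}\right) = - 12 \cdot 24 \left(8 + \frac{2 \sqrt{21}}{7}\right) = - 12 \left(192 + \frac{48 \sqrt{21}}{7}\right) = -2304 - \frac{576 \sqrt{21}}{7}$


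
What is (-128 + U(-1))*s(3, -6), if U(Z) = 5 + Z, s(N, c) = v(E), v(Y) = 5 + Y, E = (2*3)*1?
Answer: -1364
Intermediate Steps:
E = 6 (E = 6*1 = 6)
s(N, c) = 11 (s(N, c) = 5 + 6 = 11)
(-128 + U(-1))*s(3, -6) = (-128 + (5 - 1))*11 = (-128 + 4)*11 = -124*11 = -1364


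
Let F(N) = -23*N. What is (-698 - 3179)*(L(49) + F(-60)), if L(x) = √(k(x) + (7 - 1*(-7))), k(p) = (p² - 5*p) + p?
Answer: -5350260 - 3877*√2219 ≈ -5.5329e+6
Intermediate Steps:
k(p) = p² - 4*p
L(x) = √(14 + x*(-4 + x)) (L(x) = √(x*(-4 + x) + (7 - 1*(-7))) = √(x*(-4 + x) + (7 + 7)) = √(x*(-4 + x) + 14) = √(14 + x*(-4 + x)))
(-698 - 3179)*(L(49) + F(-60)) = (-698 - 3179)*(√(14 + 49*(-4 + 49)) - 23*(-60)) = -3877*(√(14 + 49*45) + 1380) = -3877*(√(14 + 2205) + 1380) = -3877*(√2219 + 1380) = -3877*(1380 + √2219) = -5350260 - 3877*√2219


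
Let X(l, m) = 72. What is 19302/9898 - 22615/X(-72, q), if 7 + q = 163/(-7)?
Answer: -111226763/356328 ≈ -312.15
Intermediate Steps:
q = -212/7 (q = -7 + 163/(-7) = -7 + 163*(-⅐) = -7 - 163/7 = -212/7 ≈ -30.286)
19302/9898 - 22615/X(-72, q) = 19302/9898 - 22615/72 = 19302*(1/9898) - 22615*1/72 = 9651/4949 - 22615/72 = -111226763/356328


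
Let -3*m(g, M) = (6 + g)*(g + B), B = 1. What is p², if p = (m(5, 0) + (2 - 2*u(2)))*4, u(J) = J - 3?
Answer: 5184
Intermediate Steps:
u(J) = -3 + J
m(g, M) = -(1 + g)*(6 + g)/3 (m(g, M) = -(6 + g)*(g + 1)/3 = -(6 + g)*(1 + g)/3 = -(1 + g)*(6 + g)/3)
p = -72 (p = ((-2 - 7/3*5 - ⅓*5²) + (2 - 2*(-3 + 2)))*4 = ((-2 - 35/3 - ⅓*25) + (2 - 2*(-1)))*4 = ((-2 - 35/3 - 25/3) + (2 + 2))*4 = (-22 + 4)*4 = -18*4 = -72)
p² = (-72)² = 5184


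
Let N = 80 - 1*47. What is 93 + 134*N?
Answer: 4515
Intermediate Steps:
N = 33 (N = 80 - 47 = 33)
93 + 134*N = 93 + 134*33 = 93 + 4422 = 4515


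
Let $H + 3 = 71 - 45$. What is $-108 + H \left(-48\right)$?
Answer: $-1212$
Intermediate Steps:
$H = 23$ ($H = -3 + \left(71 - 45\right) = -3 + 26 = 23$)
$-108 + H \left(-48\right) = -108 + 23 \left(-48\right) = -108 - 1104 = -1212$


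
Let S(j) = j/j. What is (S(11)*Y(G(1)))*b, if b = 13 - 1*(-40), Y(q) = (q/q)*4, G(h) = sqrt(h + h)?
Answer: 212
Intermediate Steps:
S(j) = 1
G(h) = sqrt(2)*sqrt(h) (G(h) = sqrt(2*h) = sqrt(2)*sqrt(h))
Y(q) = 4 (Y(q) = 1*4 = 4)
b = 53 (b = 13 + 40 = 53)
(S(11)*Y(G(1)))*b = (1*4)*53 = 4*53 = 212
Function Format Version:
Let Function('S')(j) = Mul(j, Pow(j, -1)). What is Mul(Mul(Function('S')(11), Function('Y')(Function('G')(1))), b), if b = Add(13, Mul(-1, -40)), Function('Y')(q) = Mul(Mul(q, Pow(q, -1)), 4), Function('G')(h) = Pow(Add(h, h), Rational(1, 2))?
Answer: 212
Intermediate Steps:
Function('S')(j) = 1
Function('G')(h) = Mul(Pow(2, Rational(1, 2)), Pow(h, Rational(1, 2))) (Function('G')(h) = Pow(Mul(2, h), Rational(1, 2)) = Mul(Pow(2, Rational(1, 2)), Pow(h, Rational(1, 2))))
Function('Y')(q) = 4 (Function('Y')(q) = Mul(1, 4) = 4)
b = 53 (b = Add(13, 40) = 53)
Mul(Mul(Function('S')(11), Function('Y')(Function('G')(1))), b) = Mul(Mul(1, 4), 53) = Mul(4, 53) = 212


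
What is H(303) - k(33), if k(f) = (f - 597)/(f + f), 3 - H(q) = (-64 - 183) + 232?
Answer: 292/11 ≈ 26.545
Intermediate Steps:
H(q) = 18 (H(q) = 3 - ((-64 - 183) + 232) = 3 - (-247 + 232) = 3 - 1*(-15) = 3 + 15 = 18)
k(f) = (-597 + f)/(2*f) (k(f) = (-597 + f)/((2*f)) = (-597 + f)*(1/(2*f)) = (-597 + f)/(2*f))
H(303) - k(33) = 18 - (-597 + 33)/(2*33) = 18 - (-564)/(2*33) = 18 - 1*(-94/11) = 18 + 94/11 = 292/11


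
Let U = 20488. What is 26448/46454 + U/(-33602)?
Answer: -15760964/390236827 ≈ -0.040388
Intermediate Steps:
26448/46454 + U/(-33602) = 26448/46454 + 20488/(-33602) = 26448*(1/46454) + 20488*(-1/33602) = 13224/23227 - 10244/16801 = -15760964/390236827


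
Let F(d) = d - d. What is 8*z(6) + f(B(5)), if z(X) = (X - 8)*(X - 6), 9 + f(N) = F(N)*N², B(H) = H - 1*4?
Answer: -9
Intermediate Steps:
F(d) = 0
B(H) = -4 + H (B(H) = H - 4 = -4 + H)
f(N) = -9 (f(N) = -9 + 0*N² = -9 + 0 = -9)
z(X) = (-8 + X)*(-6 + X)
8*z(6) + f(B(5)) = 8*(48 + 6² - 14*6) - 9 = 8*(48 + 36 - 84) - 9 = 8*0 - 9 = 0 - 9 = -9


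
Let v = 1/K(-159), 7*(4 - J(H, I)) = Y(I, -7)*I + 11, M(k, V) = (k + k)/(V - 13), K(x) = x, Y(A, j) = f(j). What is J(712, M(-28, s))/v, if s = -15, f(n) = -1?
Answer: -3021/7 ≈ -431.57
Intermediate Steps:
Y(A, j) = -1
M(k, V) = 2*k/(-13 + V) (M(k, V) = (2*k)/(-13 + V) = 2*k/(-13 + V))
J(H, I) = 17/7 + I/7 (J(H, I) = 4 - (-I + 11)/7 = 4 - (11 - I)/7 = 4 + (-11/7 + I/7) = 17/7 + I/7)
v = -1/159 (v = 1/(-159) = -1/159 ≈ -0.0062893)
J(712, M(-28, s))/v = (17/7 + (2*(-28)/(-13 - 15))/7)/(-1/159) = (17/7 + (2*(-28)/(-28))/7)*(-159) = (17/7 + (2*(-28)*(-1/28))/7)*(-159) = (17/7 + (⅐)*2)*(-159) = (17/7 + 2/7)*(-159) = (19/7)*(-159) = -3021/7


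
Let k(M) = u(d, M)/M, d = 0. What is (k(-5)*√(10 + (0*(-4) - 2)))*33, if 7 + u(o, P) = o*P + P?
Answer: 792*√2/5 ≈ 224.01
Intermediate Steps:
u(o, P) = -7 + P + P*o (u(o, P) = -7 + (o*P + P) = -7 + (P*o + P) = -7 + (P + P*o) = -7 + P + P*o)
k(M) = (-7 + M)/M (k(M) = (-7 + M + M*0)/M = (-7 + M + 0)/M = (-7 + M)/M)
(k(-5)*√(10 + (0*(-4) - 2)))*33 = (((-7 - 5)/(-5))*√(10 + (0*(-4) - 2)))*33 = ((-⅕*(-12))*√(10 + (0 - 2)))*33 = (12*√(10 - 2)/5)*33 = (12*√8/5)*33 = (12*(2*√2)/5)*33 = (24*√2/5)*33 = 792*√2/5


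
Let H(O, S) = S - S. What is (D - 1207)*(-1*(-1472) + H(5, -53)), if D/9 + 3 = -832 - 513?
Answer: -19635008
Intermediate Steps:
D = -12132 (D = -27 + 9*(-832 - 513) = -27 + 9*(-1345) = -27 - 12105 = -12132)
H(O, S) = 0
(D - 1207)*(-1*(-1472) + H(5, -53)) = (-12132 - 1207)*(-1*(-1472) + 0) = -13339*(1472 + 0) = -13339*1472 = -19635008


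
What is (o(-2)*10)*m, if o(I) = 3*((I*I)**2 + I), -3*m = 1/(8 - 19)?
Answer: 140/11 ≈ 12.727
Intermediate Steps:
m = 1/33 (m = -1/(3*(8 - 19)) = -1/3/(-11) = -1/3*(-1/11) = 1/33 ≈ 0.030303)
o(I) = 3*I + 3*I**4 (o(I) = 3*((I**2)**2 + I) = 3*(I**4 + I) = 3*(I + I**4) = 3*I + 3*I**4)
(o(-2)*10)*m = ((3*(-2)*(1 + (-2)**3))*10)*(1/33) = ((3*(-2)*(1 - 8))*10)*(1/33) = ((3*(-2)*(-7))*10)*(1/33) = (42*10)*(1/33) = 420*(1/33) = 140/11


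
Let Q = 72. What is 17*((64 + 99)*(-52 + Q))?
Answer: 55420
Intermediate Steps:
17*((64 + 99)*(-52 + Q)) = 17*((64 + 99)*(-52 + 72)) = 17*(163*20) = 17*3260 = 55420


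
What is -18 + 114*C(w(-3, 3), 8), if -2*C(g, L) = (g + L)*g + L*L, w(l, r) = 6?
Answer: -8454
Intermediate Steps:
C(g, L) = -L²/2 - g*(L + g)/2 (C(g, L) = -((g + L)*g + L*L)/2 = -((L + g)*g + L²)/2 = -(g*(L + g) + L²)/2 = -(L² + g*(L + g))/2 = -L²/2 - g*(L + g)/2)
-18 + 114*C(w(-3, 3), 8) = -18 + 114*(-½*8² - ½*6² - ½*8*6) = -18 + 114*(-½*64 - ½*36 - 24) = -18 + 114*(-32 - 18 - 24) = -18 + 114*(-74) = -18 - 8436 = -8454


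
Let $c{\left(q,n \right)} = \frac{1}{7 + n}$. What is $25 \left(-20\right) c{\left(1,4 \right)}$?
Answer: $- \frac{500}{11} \approx -45.455$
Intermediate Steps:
$25 \left(-20\right) c{\left(1,4 \right)} = \frac{25 \left(-20\right)}{7 + 4} = - \frac{500}{11}$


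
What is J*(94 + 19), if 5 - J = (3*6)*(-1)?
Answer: 2599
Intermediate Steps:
J = 23 (J = 5 - 3*6*(-1) = 5 - 18*(-1) = 5 - 1*(-18) = 5 + 18 = 23)
J*(94 + 19) = 23*(94 + 19) = 23*113 = 2599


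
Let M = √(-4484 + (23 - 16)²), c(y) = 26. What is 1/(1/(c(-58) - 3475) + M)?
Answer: -3449/52756990436 - 11895601*I*√4435/52756990436 ≈ -6.5375e-8 - 0.015016*I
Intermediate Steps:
M = I*√4435 (M = √(-4484 + 7²) = √(-4484 + 49) = √(-4435) = I*√4435 ≈ 66.596*I)
1/(1/(c(-58) - 3475) + M) = 1/(1/(26 - 3475) + I*√4435) = 1/(1/(-3449) + I*√4435) = 1/(-1/3449 + I*√4435)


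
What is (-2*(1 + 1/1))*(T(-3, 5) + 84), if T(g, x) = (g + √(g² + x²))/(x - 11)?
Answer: -338 + 2*√34/3 ≈ -334.11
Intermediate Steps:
T(g, x) = (g + √(g² + x²))/(-11 + x)
(-2*(1 + 1/1))*(T(-3, 5) + 84) = (-2*(1 + 1/1))*((-3 + √((-3)² + 5²))/(-11 + 5) + 84) = (-2*(1 + 1))*((-3 + √(9 + 25))/(-6) + 84) = (-2*2)*(-(-3 + √34)/6 + 84) = -4*((½ - √34/6) + 84) = -4*(169/2 - √34/6) = -338 + 2*√34/3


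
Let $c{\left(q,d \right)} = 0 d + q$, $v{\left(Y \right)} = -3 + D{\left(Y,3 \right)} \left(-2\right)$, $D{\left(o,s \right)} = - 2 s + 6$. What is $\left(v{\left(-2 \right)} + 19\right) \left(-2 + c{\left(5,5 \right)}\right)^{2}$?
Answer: $144$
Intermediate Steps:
$D{\left(o,s \right)} = 6 - 2 s$
$v{\left(Y \right)} = -3$ ($v{\left(Y \right)} = -3 + \left(6 - 6\right) \left(-2\right) = -3 + 0 \left(-2\right) = -3 + 0 = -3$)
$c{\left(q,d \right)} = q$ ($c{\left(q,d \right)} = 0 + q = q$)
$\left(v{\left(-2 \right)} + 19\right) \left(-2 + c{\left(5,5 \right)}\right)^{2} = \left(-3 + 19\right) \left(-2 + 5\right)^{2} = 16 \cdot 3^{2} = 16 \cdot 9 = 144$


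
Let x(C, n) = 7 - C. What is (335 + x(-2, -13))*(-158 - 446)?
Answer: -207776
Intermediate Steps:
(335 + x(-2, -13))*(-158 - 446) = (335 + (7 - 1*(-2)))*(-158 - 446) = (335 + (7 + 2))*(-604) = (335 + 9)*(-604) = 344*(-604) = -207776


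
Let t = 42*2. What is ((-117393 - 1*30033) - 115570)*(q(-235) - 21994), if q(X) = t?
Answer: 5762242360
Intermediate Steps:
t = 84
q(X) = 84
((-117393 - 1*30033) - 115570)*(q(-235) - 21994) = ((-117393 - 1*30033) - 115570)*(84 - 21994) = ((-117393 - 30033) - 115570)*(-21910) = (-147426 - 115570)*(-21910) = -262996*(-21910) = 5762242360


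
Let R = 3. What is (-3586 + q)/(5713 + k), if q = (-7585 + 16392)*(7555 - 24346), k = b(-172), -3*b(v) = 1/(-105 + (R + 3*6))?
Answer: -37266244596/1439677 ≈ -25885.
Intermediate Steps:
b(v) = 1/252 (b(v) = -1/(3*(-105 + (3 + 3*6))) = -1/(3*(-105 + (3 + 18))) = -1/(3*(-105 + 21)) = -1/3/(-84) = -1/3*(-1/84) = 1/252)
k = 1/252 ≈ 0.0039683
q = -147878337 (q = 8807*(-16791) = -147878337)
(-3586 + q)/(5713 + k) = (-3586 - 147878337)/(5713 + 1/252) = -147881923/1439677/252 = -147881923*252/1439677 = -37266244596/1439677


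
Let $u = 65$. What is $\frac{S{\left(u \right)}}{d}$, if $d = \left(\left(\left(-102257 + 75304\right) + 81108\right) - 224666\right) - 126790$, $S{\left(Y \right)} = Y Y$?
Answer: $- \frac{4225}{297301} \approx -0.014211$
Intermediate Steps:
$S{\left(Y \right)} = Y^{2}$
$d = -297301$ ($d = \left(\left(-26953 + 81108\right) - 224666\right) - 126790 = \left(54155 - 224666\right) - 126790 = -170511 - 126790 = -297301$)
$\frac{S{\left(u \right)}}{d} = \frac{65^{2}}{-297301} = 4225 \left(- \frac{1}{297301}\right) = - \frac{4225}{297301}$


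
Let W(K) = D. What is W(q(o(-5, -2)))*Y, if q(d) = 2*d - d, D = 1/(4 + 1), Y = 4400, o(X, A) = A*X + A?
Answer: 880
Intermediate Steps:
o(X, A) = A + A*X
D = ⅕ (D = 1/5 = ⅕ ≈ 0.20000)
q(d) = d
W(K) = ⅕
W(q(o(-5, -2)))*Y = (⅕)*4400 = 880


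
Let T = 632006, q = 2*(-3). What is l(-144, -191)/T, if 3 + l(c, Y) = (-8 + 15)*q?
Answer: -45/632006 ≈ -7.1202e-5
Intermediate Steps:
q = -6
l(c, Y) = -45 (l(c, Y) = -3 + (-8 + 15)*(-6) = -3 + 7*(-6) = -3 - 42 = -45)
l(-144, -191)/T = -45/632006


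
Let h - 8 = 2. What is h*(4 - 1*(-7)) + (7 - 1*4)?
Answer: 113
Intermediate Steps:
h = 10 (h = 8 + 2 = 10)
h*(4 - 1*(-7)) + (7 - 1*4) = 10*(4 - 1*(-7)) + (7 - 1*4) = 10*(4 + 7) + (7 - 4) = 10*11 + 3 = 110 + 3 = 113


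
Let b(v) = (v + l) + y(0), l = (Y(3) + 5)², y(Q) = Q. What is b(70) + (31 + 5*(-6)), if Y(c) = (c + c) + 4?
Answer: 296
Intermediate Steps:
Y(c) = 4 + 2*c (Y(c) = 2*c + 4 = 4 + 2*c)
l = 225 (l = ((4 + 2*3) + 5)² = ((4 + 6) + 5)² = (10 + 5)² = 15² = 225)
b(v) = 225 + v (b(v) = (v + 225) + 0 = (225 + v) + 0 = 225 + v)
b(70) + (31 + 5*(-6)) = (225 + 70) + (31 + 5*(-6)) = 295 + (31 - 30) = 295 + 1 = 296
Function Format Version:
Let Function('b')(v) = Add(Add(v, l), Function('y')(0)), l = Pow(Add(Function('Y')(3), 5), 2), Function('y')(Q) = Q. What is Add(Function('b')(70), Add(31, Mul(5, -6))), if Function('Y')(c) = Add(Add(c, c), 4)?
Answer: 296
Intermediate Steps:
Function('Y')(c) = Add(4, Mul(2, c)) (Function('Y')(c) = Add(Mul(2, c), 4) = Add(4, Mul(2, c)))
l = 225 (l = Pow(Add(Add(4, Mul(2, 3)), 5), 2) = Pow(Add(Add(4, 6), 5), 2) = Pow(Add(10, 5), 2) = Pow(15, 2) = 225)
Function('b')(v) = Add(225, v) (Function('b')(v) = Add(Add(v, 225), 0) = Add(Add(225, v), 0) = Add(225, v))
Add(Function('b')(70), Add(31, Mul(5, -6))) = Add(Add(225, 70), Add(31, Mul(5, -6))) = Add(295, Add(31, -30)) = Add(295, 1) = 296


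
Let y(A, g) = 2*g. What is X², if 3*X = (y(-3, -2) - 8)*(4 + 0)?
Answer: 256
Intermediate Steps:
X = -16 (X = ((2*(-2) - 8)*(4 + 0))/3 = ((-4 - 8)*4)/3 = (-12*4)/3 = (⅓)*(-48) = -16)
X² = (-16)² = 256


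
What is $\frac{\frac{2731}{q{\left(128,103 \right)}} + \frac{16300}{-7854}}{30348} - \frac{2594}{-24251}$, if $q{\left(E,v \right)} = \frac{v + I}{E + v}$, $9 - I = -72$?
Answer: $\frac{116925358470713}{531787899845664} \approx 0.21987$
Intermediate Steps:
$I = 81$ ($I = 9 - -72 = 9 + 72 = 81$)
$q{\left(E,v \right)} = \frac{81 + v}{E + v}$ ($q{\left(E,v \right)} = \frac{v + 81}{E + v} = \frac{81 + v}{E + v}$)
$\frac{\frac{2731}{q{\left(128,103 \right)}} + \frac{16300}{-7854}}{30348} - \frac{2594}{-24251} = \frac{\frac{2731}{\frac{1}{128 + 103} \left(81 + 103\right)} + \frac{16300}{-7854}}{30348} - \frac{2594}{-24251} = \left(\frac{2731}{\frac{1}{231} \cdot 184} + 16300 \left(- \frac{1}{7854}\right)\right) \frac{1}{30348} - - \frac{2594}{24251} = \left(\frac{2731}{\frac{1}{231} \cdot 184} - \frac{8150}{3927}\right) \frac{1}{30348} + \frac{2594}{24251} = \left(\frac{2731}{\frac{184}{231}} - \frac{8150}{3927}\right) \frac{1}{30348} + \frac{2594}{24251} = \left(2731 \cdot \frac{231}{184} - \frac{8150}{3927}\right) \frac{1}{30348} + \frac{2594}{24251} = \left(\frac{630861}{184} - \frac{8150}{3927}\right) \frac{1}{30348} + \frac{2594}{24251} = \frac{2475891547}{722568} \cdot \frac{1}{30348} + \frac{2594}{24251} = \frac{2475891547}{21928493664} + \frac{2594}{24251} = \frac{116925358470713}{531787899845664}$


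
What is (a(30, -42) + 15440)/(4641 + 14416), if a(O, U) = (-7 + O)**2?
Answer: 15969/19057 ≈ 0.83796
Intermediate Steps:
(a(30, -42) + 15440)/(4641 + 14416) = ((-7 + 30)**2 + 15440)/(4641 + 14416) = (23**2 + 15440)/19057 = (529 + 15440)*(1/19057) = 15969*(1/19057) = 15969/19057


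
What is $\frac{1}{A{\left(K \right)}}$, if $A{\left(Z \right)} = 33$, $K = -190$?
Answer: $\frac{1}{33} \approx 0.030303$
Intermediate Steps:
$\frac{1}{A{\left(K \right)}} = \frac{1}{33}$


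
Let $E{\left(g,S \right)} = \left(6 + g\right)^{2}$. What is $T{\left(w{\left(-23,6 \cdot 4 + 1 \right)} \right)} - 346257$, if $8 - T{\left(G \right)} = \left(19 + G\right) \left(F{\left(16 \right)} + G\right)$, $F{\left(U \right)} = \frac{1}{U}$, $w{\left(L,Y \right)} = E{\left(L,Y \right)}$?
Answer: $- \frac{1741121}{4} \approx -4.3528 \cdot 10^{5}$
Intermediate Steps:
$w{\left(L,Y \right)} = \left(6 + L\right)^{2}$
$T{\left(G \right)} = 8 - \left(19 + G\right) \left(\frac{1}{16} + G\right)$
$T{\left(w{\left(-23,6 \cdot 4 + 1 \right)} \right)} - 346257 = \left(\frac{109}{16} - \left(\left(6 - 23\right)^{2}\right)^{2} - \frac{305 \left(6 - 23\right)^{2}}{16}\right) - 346257 = \left(\frac{109}{16} - \left(\left(-17\right)^{2}\right)^{2} - \frac{305 \left(-17\right)^{2}}{16}\right) - 346257 = \left(\frac{109}{16} - 289^{2} - \frac{88145}{16}\right) - 346257 = \left(\frac{109}{16} - 83521 - \frac{88145}{16}\right) - 346257 = - \frac{356093}{4} - 346257 = - \frac{1741121}{4}$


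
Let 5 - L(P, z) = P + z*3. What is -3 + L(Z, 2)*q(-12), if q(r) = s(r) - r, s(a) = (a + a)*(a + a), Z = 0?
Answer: -591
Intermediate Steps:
s(a) = 4*a**2 (s(a) = (2*a)*(2*a) = 4*a**2)
L(P, z) = 5 - P - 3*z (L(P, z) = 5 - (P + z*3) = 5 - (P + 3*z) = 5 + (-P - 3*z) = 5 - P - 3*z)
q(r) = -r + 4*r**2 (q(r) = 4*r**2 - r = -r + 4*r**2)
-3 + L(Z, 2)*q(-12) = -3 + (5 - 1*0 - 3*2)*(-12*(-1 + 4*(-12))) = -3 + (5 + 0 - 6)*(-12*(-1 - 48)) = -3 - (-12)*(-49) = -3 - 1*588 = -3 - 588 = -591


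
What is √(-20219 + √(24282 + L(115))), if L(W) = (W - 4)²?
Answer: √(-20219 + 21*√83) ≈ 141.52*I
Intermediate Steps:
L(W) = (-4 + W)²
√(-20219 + √(24282 + L(115))) = √(-20219 + √(24282 + (-4 + 115)²)) = √(-20219 + √(24282 + 111²)) = √(-20219 + √(24282 + 12321)) = √(-20219 + √36603) = √(-20219 + 21*√83)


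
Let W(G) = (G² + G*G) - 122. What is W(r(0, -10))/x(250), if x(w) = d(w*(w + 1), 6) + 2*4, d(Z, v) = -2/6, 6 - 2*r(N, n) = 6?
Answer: -366/23 ≈ -15.913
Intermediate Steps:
r(N, n) = 0 (r(N, n) = 3 - ½*6 = 3 - 3 = 0)
d(Z, v) = -⅓ (d(Z, v) = -2*⅙ = -⅓)
W(G) = -122 + 2*G² (W(G) = (G² + G²) - 122 = 2*G² - 122 = -122 + 2*G²)
x(w) = 23/3 (x(w) = -⅓ + 2*4 = -⅓ + 8 = 23/3)
W(r(0, -10))/x(250) = (-122 + 2*0²)/(23/3) = (-122 + 2*0)*(3/23) = (-122 + 0)*(3/23) = -122*3/23 = -366/23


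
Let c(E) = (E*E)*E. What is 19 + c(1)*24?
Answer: 43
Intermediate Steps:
c(E) = E³ (c(E) = E²*E = E³)
19 + c(1)*24 = 19 + 1³*24 = 19 + 1*24 = 19 + 24 = 43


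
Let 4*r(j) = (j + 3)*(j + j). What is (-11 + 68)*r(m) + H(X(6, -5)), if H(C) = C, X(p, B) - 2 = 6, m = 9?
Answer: 3086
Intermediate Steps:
X(p, B) = 8 (X(p, B) = 2 + 6 = 8)
r(j) = j*(3 + j)/2 (r(j) = ((j + 3)*(j + j))/4 = ((3 + j)*(2*j))/4 = (2*j*(3 + j))/4 = j*(3 + j)/2)
(-11 + 68)*r(m) + H(X(6, -5)) = (-11 + 68)*((½)*9*(3 + 9)) + 8 = 57*((½)*9*12) + 8 = 57*54 + 8 = 3078 + 8 = 3086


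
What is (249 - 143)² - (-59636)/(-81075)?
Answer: 910899064/81075 ≈ 11235.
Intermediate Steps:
(249 - 143)² - (-59636)/(-81075) = 106² - (-59636)*(-1)/81075 = 11236 - 1*59636/81075 = 11236 - 59636/81075 = 910899064/81075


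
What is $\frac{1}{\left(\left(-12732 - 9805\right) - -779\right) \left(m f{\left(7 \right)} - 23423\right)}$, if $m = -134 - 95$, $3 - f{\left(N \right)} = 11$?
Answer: $\frac{1}{469776978} \approx 2.1287 \cdot 10^{-9}$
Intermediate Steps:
$f{\left(N \right)} = -8$ ($f{\left(N \right)} = 3 - 11 = -8$)
$m = -229$
$\frac{1}{\left(\left(-12732 - 9805\right) - -779\right) \left(m f{\left(7 \right)} - 23423\right)} = \frac{1}{\left(\left(-12732 - 9805\right) - -779\right) \left(\left(-229\right) \left(-8\right) - 23423\right)} = \frac{1}{\left(-22537 + \left(848 - 69\right)\right) \left(1832 - 23423\right)} = \frac{1}{\left(-22537 + 779\right) \left(-21591\right)} = \frac{1}{\left(-21758\right) \left(-21591\right)} = \frac{1}{469776978}$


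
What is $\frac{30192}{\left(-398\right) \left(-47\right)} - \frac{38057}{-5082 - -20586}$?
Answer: $- \frac{6415723}{7632048} \approx -0.84063$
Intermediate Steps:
$\frac{30192}{\left(-398\right) \left(-47\right)} - \frac{38057}{-5082 - -20586} = \frac{30192}{18706} - \frac{38057}{-5082 + 20586} = 30192 \cdot \frac{1}{18706} - \frac{38057}{15504} = \frac{15096}{9353} - \frac{2003}{816} = - \frac{6415723}{7632048}$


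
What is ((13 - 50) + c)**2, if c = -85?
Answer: 14884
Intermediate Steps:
((13 - 50) + c)**2 = ((13 - 50) - 85)**2 = (-37 - 85)**2 = (-122)**2 = 14884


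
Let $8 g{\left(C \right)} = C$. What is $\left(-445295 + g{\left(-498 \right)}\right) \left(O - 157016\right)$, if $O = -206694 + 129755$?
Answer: $\frac{416774221695}{4} \approx 1.0419 \cdot 10^{11}$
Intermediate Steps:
$O = -76939$
$g{\left(C \right)} = \frac{C}{8}$
$\left(-445295 + g{\left(-498 \right)}\right) \left(O - 157016\right) = \left(-445295 + \frac{1}{8} \left(-498\right)\right) \left(-76939 - 157016\right) = \left(-445295 - \frac{249}{4}\right) \left(-233955\right) = \left(- \frac{1781429}{4}\right) \left(-233955\right) = \frac{416774221695}{4}$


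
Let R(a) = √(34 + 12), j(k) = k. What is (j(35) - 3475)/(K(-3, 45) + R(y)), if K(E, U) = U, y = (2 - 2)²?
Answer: -154800/1979 + 3440*√46/1979 ≈ -66.432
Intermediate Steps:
y = 0 (y = 0² = 0)
R(a) = √46
(j(35) - 3475)/(K(-3, 45) + R(y)) = (35 - 3475)/(45 + √46) = -3440/(45 + √46)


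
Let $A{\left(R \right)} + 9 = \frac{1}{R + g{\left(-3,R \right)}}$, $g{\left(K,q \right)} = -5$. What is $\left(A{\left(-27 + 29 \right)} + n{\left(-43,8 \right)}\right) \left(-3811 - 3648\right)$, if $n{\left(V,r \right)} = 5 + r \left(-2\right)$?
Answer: $\frac{454999}{3} \approx 1.5167 \cdot 10^{5}$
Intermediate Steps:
$n{\left(V,r \right)} = 5 - 2 r$
$A{\left(R \right)} = -9 + \frac{1}{-5 + R}$ ($A{\left(R \right)} = -9 + \frac{1}{R - 5} = -9 + \frac{1}{-5 + R}$)
$\left(A{\left(-27 + 29 \right)} + n{\left(-43,8 \right)}\right) \left(-3811 - 3648\right) = \left(\frac{46 - 9 \left(-27 + 29\right)}{-5 + \left(-27 + 29\right)} + \left(5 - 16\right)\right) \left(-3811 - 3648\right) = \left(\frac{46 - 18}{-5 + 2} + \left(5 - 16\right)\right) \left(-7459\right) = \left(\frac{46 - 18}{-3} - 11\right) \left(-7459\right) = \left(\left(- \frac{1}{3}\right) 28 - 11\right) \left(-7459\right) = \left(- \frac{28}{3} - 11\right) \left(-7459\right) = \left(- \frac{61}{3}\right) \left(-7459\right) = \frac{454999}{3}$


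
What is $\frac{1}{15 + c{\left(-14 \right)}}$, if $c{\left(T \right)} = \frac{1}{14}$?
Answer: $\frac{14}{211} \approx 0.066351$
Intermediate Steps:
$c{\left(T \right)} = \frac{1}{14}$
$\frac{1}{15 + c{\left(-14 \right)}} = \frac{1}{15 + \frac{1}{14}} = \frac{1}{\frac{211}{14}} = \frac{14}{211}$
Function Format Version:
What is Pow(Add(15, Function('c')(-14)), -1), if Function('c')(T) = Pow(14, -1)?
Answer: Rational(14, 211) ≈ 0.066351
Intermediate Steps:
Function('c')(T) = Rational(1, 14)
Pow(Add(15, Function('c')(-14)), -1) = Pow(Add(15, Rational(1, 14)), -1) = Pow(Rational(211, 14), -1) = Rational(14, 211)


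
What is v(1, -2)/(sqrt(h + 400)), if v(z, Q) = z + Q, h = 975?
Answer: -sqrt(55)/275 ≈ -0.026968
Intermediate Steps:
v(z, Q) = Q + z
v(1, -2)/(sqrt(h + 400)) = (-2 + 1)/(sqrt(975 + 400)) = -1/(sqrt(1375)) = -1/(5*sqrt(55)) = -sqrt(55)/275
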